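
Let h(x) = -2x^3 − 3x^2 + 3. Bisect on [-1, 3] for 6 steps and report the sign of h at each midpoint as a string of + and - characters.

-+++--

x = 1 gives h = -2, negative; keep [-1, 1]
x = 0 gives h = 3, positive; keep [0, 1]
x = 0.5 gives h = 2, positive; keep [0.5, 1]
x = 0.75 gives h = 0.4688, positive; keep [0.75, 1]
x = 0.875 gives h = -0.6367, negative; keep [0.75, 0.875]
x = 0.8125 gives h = -0.0532, negative; keep [0.75, 0.8125]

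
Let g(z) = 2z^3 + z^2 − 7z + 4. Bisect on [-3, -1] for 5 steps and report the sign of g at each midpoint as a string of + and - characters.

+-+-+

z = -2 gives g = 6, positive; keep [-3, -2]
z = -2.5 gives g = -3.5, negative; keep [-2.5, -2]
z = -2.25 gives g = 2.03125, positive; keep [-2.5, -2.25]
z = -2.375 gives g = -0.5273, negative; keep [-2.375, -2.25]
z = -2.3125 gives g = 0.8022, positive; keep [-2.375, -2.3125]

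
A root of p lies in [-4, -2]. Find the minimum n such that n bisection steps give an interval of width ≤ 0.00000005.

Width after n steps is 2/2^n. Need 2^n ≥ 2/0.00000005 = 40000000.
2^25 = 33554432 < 40000000 ≤ 2^26 = 67108864, so n = 26.

26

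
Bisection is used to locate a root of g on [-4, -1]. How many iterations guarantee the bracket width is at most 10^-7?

Width after n steps is 3/2^n. Need 2^n ≥ 3/10^-7 = 30000000.
2^24 = 16777216 < 30000000 ≤ 2^25 = 33554432, so n = 25.

25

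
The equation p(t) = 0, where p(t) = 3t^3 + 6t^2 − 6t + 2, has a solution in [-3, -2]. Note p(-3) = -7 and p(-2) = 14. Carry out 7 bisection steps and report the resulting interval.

p(-2.5) = 7.625 > 0, so the root lies in [-3, -2.5]
p(-2.75) = 1.484375 > 0, so the root lies in [-3, -2.75]
p(-2.875) = -2.447266 < 0, so the root lies in [-2.875, -2.75]
p(-2.8125) = -0.406 < 0, so the root lies in [-2.8125, -2.75]
p(-2.78125) = 0.5578 > 0, so the root lies in [-2.8125, -2.78125]
p(-2.796875) = 0.0806 > 0, so the root lies in [-2.8125, -2.796875]
p(-2.8046875) = -0.1615 < 0, so the root lies in [-2.8046875, -2.796875]

[-2.8046875, -2.796875]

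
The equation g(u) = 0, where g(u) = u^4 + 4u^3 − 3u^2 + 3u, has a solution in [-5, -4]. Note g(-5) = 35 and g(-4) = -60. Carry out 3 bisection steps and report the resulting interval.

[-4.875, -4.75]

u = -4.5 gives g = -28.6875, negative; keep [-5, -4.5]
u = -4.75 gives g = -1.558594, negative; keep [-5, -4.75]
u = -4.875 gives g = 15.453369, positive; keep [-4.875, -4.75]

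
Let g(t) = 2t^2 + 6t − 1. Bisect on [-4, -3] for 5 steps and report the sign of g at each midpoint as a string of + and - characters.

g(-3.5) = 2.5 > 0, so the root lies in [-3.5, -3]
g(-3.25) = 0.625 > 0, so the root lies in [-3.25, -3]
g(-3.125) = -0.21875 < 0, so the root lies in [-3.25, -3.125]
g(-3.1875) = 0.1953 > 0, so the root lies in [-3.1875, -3.125]
g(-3.15625) = -0.0137 < 0, so the root lies in [-3.1875, -3.15625]

++-+-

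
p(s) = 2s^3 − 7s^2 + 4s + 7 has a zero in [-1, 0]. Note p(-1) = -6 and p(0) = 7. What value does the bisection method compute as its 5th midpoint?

-0.71875

m = -0.5, p(m) = 3 (+); new bracket [-1, -0.5]
m = -0.75, p(m) = -0.78125 (−); new bracket [-0.75, -0.5]
m = -0.625, p(m) = 1.277344 (+); new bracket [-0.75, -0.625]
m = -0.6875, p(m) = 0.2915 (+); new bracket [-0.75, -0.6875]
m = -0.71875, p(m) = -0.2338 (−); new bracket [-0.71875, -0.6875]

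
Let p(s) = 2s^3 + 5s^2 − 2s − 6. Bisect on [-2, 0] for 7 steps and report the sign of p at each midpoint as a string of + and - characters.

m = -1, p(m) = -1 (−); new bracket [-2, -1]
m = -1.5, p(m) = 1.5 (+); new bracket [-1.5, -1]
m = -1.25, p(m) = 0.40625 (+); new bracket [-1.25, -1]
m = -1.125, p(m) = -0.2695 (−); new bracket [-1.25, -1.125]
m = -1.1875, p(m) = 0.0767 (+); new bracket [-1.1875, -1.125]
m = -1.15625, p(m) = -0.0945 (−); new bracket [-1.1875, -1.15625]
m = -1.171875, p(m) = -0.0084 (−); new bracket [-1.1875, -1.171875]

-++-+--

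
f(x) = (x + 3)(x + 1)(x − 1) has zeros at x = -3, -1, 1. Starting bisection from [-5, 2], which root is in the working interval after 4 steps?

-3

x = -1.5 gives f = 1.875, positive; keep [-5, -1.5]
x = -3.25 gives f = -2.390625, negative; keep [-3.25, -1.5]
x = -2.375 gives f = 2.900391, positive; keep [-3.25, -2.375]
x = -2.8125 gives f = 1.2957, positive; keep [-3.25, -2.8125]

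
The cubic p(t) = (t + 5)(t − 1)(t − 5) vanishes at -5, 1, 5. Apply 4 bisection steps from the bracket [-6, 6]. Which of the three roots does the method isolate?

midpoint 0: p = 25 > 0 → [-6, 0]
midpoint -3: p = 64 > 0 → [-6, -3]
midpoint -4.5: p = 26.125 > 0 → [-6, -4.5]
midpoint -5.25: p = -16.0156 < 0 → [-5.25, -4.5]

-5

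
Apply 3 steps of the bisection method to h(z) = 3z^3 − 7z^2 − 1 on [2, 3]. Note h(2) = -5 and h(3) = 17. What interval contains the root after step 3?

[2.375, 2.5]

midpoint 2.5: h = 2.125 > 0 → [2, 2.5]
midpoint 2.25: h = -2.265625 < 0 → [2.25, 2.5]
midpoint 2.375: h = -0.294922 < 0 → [2.375, 2.5]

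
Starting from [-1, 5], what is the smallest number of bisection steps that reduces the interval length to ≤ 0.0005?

14

Width after n steps is 6/2^n. Need 2^n ≥ 6/0.0005 = 12000.
2^13 = 8192 < 12000 ≤ 2^14 = 16384, so n = 14.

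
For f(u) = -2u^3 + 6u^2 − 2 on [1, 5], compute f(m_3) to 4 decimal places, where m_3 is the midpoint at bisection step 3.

m = 3, f(m) = -2 (−); new bracket [1, 3]
m = 2, f(m) = 6 (+); new bracket [2, 3]
m = 2.5, f(m) = 4.25 (+); new bracket [2.5, 3]

4.2500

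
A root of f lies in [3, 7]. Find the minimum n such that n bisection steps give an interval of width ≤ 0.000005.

Width after n steps is 4/2^n. Need 2^n ≥ 4/0.000005 = 800000.
2^19 = 524288 < 800000 ≤ 2^20 = 1048576, so n = 20.

20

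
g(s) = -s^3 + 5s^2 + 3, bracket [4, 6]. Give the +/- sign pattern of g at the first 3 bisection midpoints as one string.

+--

g(5) = 3 > 0, so the root lies in [5, 6]
g(5.5) = -12.125 < 0, so the root lies in [5, 5.5]
g(5.25) = -3.890625 < 0, so the root lies in [5, 5.25]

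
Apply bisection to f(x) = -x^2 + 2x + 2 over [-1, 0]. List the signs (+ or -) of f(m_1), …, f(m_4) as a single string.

x = -0.5 gives f = 0.75, positive; keep [-1, -0.5]
x = -0.75 gives f = -0.0625, negative; keep [-0.75, -0.5]
x = -0.625 gives f = 0.359375, positive; keep [-0.75, -0.625]
x = -0.6875 gives f = 0.1523, positive; keep [-0.75, -0.6875]

+-++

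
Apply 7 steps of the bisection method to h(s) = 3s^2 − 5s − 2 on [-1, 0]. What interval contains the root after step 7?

[-0.3359375, -0.328125]

s = -0.5 gives h = 1.25, positive; keep [-0.5, 0]
s = -0.25 gives h = -0.5625, negative; keep [-0.5, -0.25]
s = -0.375 gives h = 0.296875, positive; keep [-0.375, -0.25]
s = -0.3125 gives h = -0.1445, negative; keep [-0.375, -0.3125]
s = -0.34375 gives h = 0.0732, positive; keep [-0.34375, -0.3125]
s = -0.328125 gives h = -0.0364, negative; keep [-0.34375, -0.328125]
s = -0.3359375 gives h = 0.0182, positive; keep [-0.3359375, -0.328125]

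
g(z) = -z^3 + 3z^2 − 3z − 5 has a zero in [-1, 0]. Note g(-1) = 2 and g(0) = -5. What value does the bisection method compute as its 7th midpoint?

-0.8203125

z = -0.5 gives g = -2.625, negative; keep [-1, -0.5]
z = -0.75 gives g = -0.640625, negative; keep [-1, -0.75]
z = -0.875 gives g = 0.591797, positive; keep [-0.875, -0.75]
z = -0.8125 gives g = -0.0457, negative; keep [-0.875, -0.8125]
z = -0.84375 gives g = 0.2677, positive; keep [-0.84375, -0.8125]
z = -0.828125 gives g = 0.1097, positive; keep [-0.828125, -0.8125]
z = -0.8203125 gives g = 0.0317, positive; keep [-0.8203125, -0.8125]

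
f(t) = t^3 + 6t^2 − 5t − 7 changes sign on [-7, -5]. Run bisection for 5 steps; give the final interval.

m = -6, f(m) = 23 (+); new bracket [-7, -6]
m = -6.5, f(m) = 4.375 (+); new bracket [-7, -6.5]
m = -6.75, f(m) = -7.421875 (−); new bracket [-6.75, -6.5]
m = -6.625, f(m) = -1.3066 (−); new bracket [-6.625, -6.5]
m = -6.5625, f(m) = 1.5876 (+); new bracket [-6.625, -6.5625]

[-6.625, -6.5625]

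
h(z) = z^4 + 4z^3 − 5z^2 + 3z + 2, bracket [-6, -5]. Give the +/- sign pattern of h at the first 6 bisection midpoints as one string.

z = -5.5 gives h = 83.8125, positive; keep [-5.5, -5]
z = -5.25 gives h = 29.316406, positive; keep [-5.25, -5]
z = -5.125 gives h = 6.734619, positive; keep [-5.125, -5]
z = -5.0625 gives h = -3.4765, negative; keep [-5.125, -5.0625]
z = -5.09375 gives h = 1.5416, positive; keep [-5.09375, -5.0625]
z = -5.078125 gives h = -0.9892, negative; keep [-5.09375, -5.078125]

+++-+-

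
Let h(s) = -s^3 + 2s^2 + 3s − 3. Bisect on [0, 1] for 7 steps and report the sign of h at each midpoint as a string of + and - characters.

midpoint 0.5: h = -1.125 < 0 → [0.5, 1]
midpoint 0.75: h = -0.046875 < 0 → [0.75, 1]
midpoint 0.875: h = 0.486328 > 0 → [0.75, 0.875]
midpoint 0.8125: h = 0.2214 > 0 → [0.75, 0.8125]
midpoint 0.78125: h = 0.0876 > 0 → [0.75, 0.78125]
midpoint 0.765625: h = 0.0204 > 0 → [0.75, 0.765625]
midpoint 0.7578125: h = -0.0132 < 0 → [0.7578125, 0.765625]

--++++-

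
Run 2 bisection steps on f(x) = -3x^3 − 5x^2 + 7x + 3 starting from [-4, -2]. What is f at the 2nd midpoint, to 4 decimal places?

m = -3, f(m) = 18 (+); new bracket [-3, -2]
m = -2.5, f(m) = 1.125 (+); new bracket [-2.5, -2]

1.1250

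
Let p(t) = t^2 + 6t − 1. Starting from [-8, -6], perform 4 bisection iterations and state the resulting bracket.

midpoint -7: p = 6 > 0 → [-7, -6]
midpoint -6.5: p = 2.25 > 0 → [-6.5, -6]
midpoint -6.25: p = 0.5625 > 0 → [-6.25, -6]
midpoint -6.125: p = -0.2344 < 0 → [-6.25, -6.125]

[-6.25, -6.125]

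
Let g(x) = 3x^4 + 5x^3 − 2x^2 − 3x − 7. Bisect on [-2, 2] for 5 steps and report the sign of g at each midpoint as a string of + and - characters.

midpoint 0: g = -7 < 0 → [0, 2]
midpoint 1: g = -4 < 0 → [1, 2]
midpoint 1.5: g = 16.0625 > 0 → [1, 1.5]
midpoint 1.25: g = 3.2148 > 0 → [1, 1.25]
midpoint 1.125: g = -0.9817 < 0 → [1.125, 1.25]

--++-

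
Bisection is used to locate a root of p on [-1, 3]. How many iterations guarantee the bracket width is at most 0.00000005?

27

Width after n steps is 4/2^n. Need 2^n ≥ 4/0.00000005 = 80000000.
2^26 = 67108864 < 80000000 ≤ 2^27 = 134217728, so n = 27.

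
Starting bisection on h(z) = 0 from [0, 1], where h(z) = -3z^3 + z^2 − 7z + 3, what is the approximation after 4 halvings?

0.4375

h(0.5) = -0.625 < 0, so the root lies in [0, 0.5]
h(0.25) = 1.265625 > 0, so the root lies in [0.25, 0.5]
h(0.375) = 0.357422 > 0, so the root lies in [0.375, 0.5]
h(0.4375) = -0.1223 < 0, so the root lies in [0.375, 0.4375]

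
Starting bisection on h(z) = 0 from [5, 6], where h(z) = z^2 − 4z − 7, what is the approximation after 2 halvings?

z = 5.5 gives h = 1.25, positive; keep [5, 5.5]
z = 5.25 gives h = -0.4375, negative; keep [5.25, 5.5]

5.25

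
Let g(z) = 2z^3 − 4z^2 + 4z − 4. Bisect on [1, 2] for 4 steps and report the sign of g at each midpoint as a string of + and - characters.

-+++

g(1.5) = -0.25 < 0, so the root lies in [1.5, 2]
g(1.75) = 1.46875 > 0, so the root lies in [1.5, 1.75]
g(1.625) = 0.519531 > 0, so the root lies in [1.5, 1.625]
g(1.5625) = 0.1138 > 0, so the root lies in [1.5, 1.5625]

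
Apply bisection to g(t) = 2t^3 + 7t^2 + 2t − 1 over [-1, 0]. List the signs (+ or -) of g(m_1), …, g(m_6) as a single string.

m = -0.5, g(m) = -0.5 (−); new bracket [-1, -0.5]
m = -0.75, g(m) = 0.59375 (+); new bracket [-0.75, -0.5]
m = -0.625, g(m) = -0.003906 (−); new bracket [-0.75, -0.625]
m = -0.6875, g(m) = 0.2837 (+); new bracket [-0.6875, -0.625]
m = -0.65625, g(m) = 0.1369 (+); new bracket [-0.65625, -0.625]
m = -0.640625, g(m) = 0.0657 (+); new bracket [-0.640625, -0.625]

-+-+++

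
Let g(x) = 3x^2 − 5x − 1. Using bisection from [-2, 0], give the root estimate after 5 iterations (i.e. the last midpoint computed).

midpoint -1: g = 7 > 0 → [-1, 0]
midpoint -0.5: g = 2.25 > 0 → [-0.5, 0]
midpoint -0.25: g = 0.4375 > 0 → [-0.25, 0]
midpoint -0.125: g = -0.3281 < 0 → [-0.25, -0.125]
midpoint -0.1875: g = 0.043 > 0 → [-0.1875, -0.125]

-0.1875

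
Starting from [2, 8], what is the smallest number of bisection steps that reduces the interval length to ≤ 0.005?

Width after n steps is 6/2^n. Need 2^n ≥ 6/0.005 = 1200.
2^10 = 1024 < 1200 ≤ 2^11 = 2048, so n = 11.

11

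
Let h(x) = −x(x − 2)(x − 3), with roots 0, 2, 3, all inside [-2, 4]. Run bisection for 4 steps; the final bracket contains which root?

x = 1 gives h = -2, negative; keep [-2, 1]
x = -0.5 gives h = 4.375, positive; keep [-0.5, 1]
x = 0.25 gives h = -1.203125, negative; keep [-0.5, 0.25]
x = -0.125 gives h = 0.8301, positive; keep [-0.125, 0.25]

0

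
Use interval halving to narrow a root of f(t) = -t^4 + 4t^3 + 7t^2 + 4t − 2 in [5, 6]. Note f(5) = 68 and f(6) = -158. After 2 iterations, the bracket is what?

midpoint 5.5: f = -17.8125 < 0 → [5, 5.5]
midpoint 5.25: f = 31.058594 > 0 → [5.25, 5.5]

[5.25, 5.5]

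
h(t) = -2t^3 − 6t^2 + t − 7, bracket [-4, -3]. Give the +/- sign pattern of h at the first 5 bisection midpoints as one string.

midpoint -3.5: h = 1.75 > 0 → [-3.5, -3]
midpoint -3.25: h = -4.96875 < 0 → [-3.5, -3.25]
midpoint -3.375: h = -1.832031 < 0 → [-3.5, -3.375]
midpoint -3.4375: h = -0.0981 < 0 → [-3.5, -3.4375]
midpoint -3.46875: h = 0.8115 > 0 → [-3.46875, -3.4375]

+---+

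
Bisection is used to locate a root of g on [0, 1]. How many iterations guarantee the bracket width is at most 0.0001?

Width after n steps is 1/2^n. Need 2^n ≥ 1/0.0001 = 10000.
2^13 = 8192 < 10000 ≤ 2^14 = 16384, so n = 14.

14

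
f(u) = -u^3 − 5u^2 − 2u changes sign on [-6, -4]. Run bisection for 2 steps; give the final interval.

m = -5, f(m) = 10 (+); new bracket [-5, -4]
m = -4.5, f(m) = -1.125 (−); new bracket [-5, -4.5]

[-5, -4.5]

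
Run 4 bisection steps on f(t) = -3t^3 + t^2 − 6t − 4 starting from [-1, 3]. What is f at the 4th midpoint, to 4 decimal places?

2.3281

f(1) = -12 < 0, so the root lies in [-1, 1]
f(0) = -4 < 0, so the root lies in [-1, 0]
f(-0.5) = -0.375 < 0, so the root lies in [-1, -0.5]
f(-0.75) = 2.3281 > 0, so the root lies in [-0.75, -0.5]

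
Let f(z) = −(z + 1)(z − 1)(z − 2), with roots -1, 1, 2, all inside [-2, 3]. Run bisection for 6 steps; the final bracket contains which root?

midpoint 0.5: f = -1.125 < 0 → [-2, 0.5]
midpoint -0.75: f = -1.203125 < 0 → [-2, -0.75]
midpoint -1.375: f = 3.005859 > 0 → [-1.375, -0.75]
midpoint -1.0625: f = 0.3948 > 0 → [-1.0625, -0.75]
midpoint -0.90625: f = -0.5194 < 0 → [-1.0625, -0.90625]
midpoint -0.984375: f = -0.0925 < 0 → [-1.0625, -0.984375]

-1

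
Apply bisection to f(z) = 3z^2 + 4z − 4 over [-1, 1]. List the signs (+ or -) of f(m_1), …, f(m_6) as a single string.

--+-+-

z = 0 gives f = -4, negative; keep [0, 1]
z = 0.5 gives f = -1.25, negative; keep [0.5, 1]
z = 0.75 gives f = 0.6875, positive; keep [0.5, 0.75]
z = 0.625 gives f = -0.3281, negative; keep [0.625, 0.75]
z = 0.6875 gives f = 0.168, positive; keep [0.625, 0.6875]
z = 0.65625 gives f = -0.083, negative; keep [0.65625, 0.6875]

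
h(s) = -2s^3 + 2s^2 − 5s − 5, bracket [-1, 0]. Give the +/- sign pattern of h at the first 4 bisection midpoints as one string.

-+-+

s = -0.5 gives h = -1.75, negative; keep [-1, -0.5]
s = -0.75 gives h = 0.71875, positive; keep [-0.75, -0.5]
s = -0.625 gives h = -0.605469, negative; keep [-0.75, -0.625]
s = -0.6875 gives h = 0.0327, positive; keep [-0.6875, -0.625]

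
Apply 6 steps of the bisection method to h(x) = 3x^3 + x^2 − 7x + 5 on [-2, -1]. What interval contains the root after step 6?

m = -1.5, h(m) = 7.625 (+); new bracket [-2, -1.5]
m = -1.75, h(m) = 4.234375 (+); new bracket [-2, -1.75]
m = -1.875, h(m) = 1.865234 (+); new bracket [-2, -1.875]
m = -1.9375, h(m) = 0.4968 (+); new bracket [-2, -1.9375]
m = -1.96875, h(m) = -0.2353 (−); new bracket [-1.96875, -1.9375]
m = -1.953125, h(m) = 0.1348 (+); new bracket [-1.96875, -1.953125]

[-1.96875, -1.953125]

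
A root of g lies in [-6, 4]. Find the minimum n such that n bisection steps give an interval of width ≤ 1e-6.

Width after n steps is 10/2^n. Need 2^n ≥ 10/1e-6 = 10000000.
2^23 = 8388608 < 10000000 ≤ 2^24 = 16777216, so n = 24.

24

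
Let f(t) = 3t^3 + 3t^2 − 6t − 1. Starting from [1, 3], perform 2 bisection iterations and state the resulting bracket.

f(2) = 23 > 0, so the root lies in [1, 2]
f(1.5) = 6.875 > 0, so the root lies in [1, 1.5]

[1, 1.5]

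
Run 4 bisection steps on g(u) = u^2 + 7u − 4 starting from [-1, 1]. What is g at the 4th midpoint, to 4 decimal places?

0.7656

u = 0 gives g = -4, negative; keep [0, 1]
u = 0.5 gives g = -0.25, negative; keep [0.5, 1]
u = 0.75 gives g = 1.8125, positive; keep [0.5, 0.75]
u = 0.625 gives g = 0.7656, positive; keep [0.5, 0.625]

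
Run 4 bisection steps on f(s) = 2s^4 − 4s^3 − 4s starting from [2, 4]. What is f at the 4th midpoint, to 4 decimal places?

0.5474

m = 3, f(m) = 42 (+); new bracket [2, 3]
m = 2.5, f(m) = 5.625 (+); new bracket [2, 2.5]
m = 2.25, f(m) = -3.304688 (−); new bracket [2.25, 2.5]
m = 2.375, f(m) = 0.5474 (+); new bracket [2.25, 2.375]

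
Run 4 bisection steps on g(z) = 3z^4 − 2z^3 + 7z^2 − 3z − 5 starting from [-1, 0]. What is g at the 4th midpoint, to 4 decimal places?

-0.4414

z = -0.5 gives g = -1.3125, negative; keep [-1, -0.5]
z = -0.75 gives g = 2.980469, positive; keep [-0.75, -0.5]
z = -0.625 gives g = 0.55542, positive; keep [-0.625, -0.5]
z = -0.5625 gives g = -0.4414, negative; keep [-0.625, -0.5625]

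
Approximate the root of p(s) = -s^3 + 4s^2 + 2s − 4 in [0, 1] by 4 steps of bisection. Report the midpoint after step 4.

0.8125

s = 0.5 gives p = -2.125, negative; keep [0.5, 1]
s = 0.75 gives p = -0.671875, negative; keep [0.75, 1]
s = 0.875 gives p = 0.142578, positive; keep [0.75, 0.875]
s = 0.8125 gives p = -0.2708, negative; keep [0.8125, 0.875]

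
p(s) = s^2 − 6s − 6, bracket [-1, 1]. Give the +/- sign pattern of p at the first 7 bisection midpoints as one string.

s = 0 gives p = -6, negative; keep [-1, 0]
s = -0.5 gives p = -2.75, negative; keep [-1, -0.5]
s = -0.75 gives p = -0.9375, negative; keep [-1, -0.75]
s = -0.875 gives p = 0.0156, positive; keep [-0.875, -0.75]
s = -0.8125 gives p = -0.4648, negative; keep [-0.875, -0.8125]
s = -0.84375 gives p = -0.2256, negative; keep [-0.875, -0.84375]
s = -0.859375 gives p = -0.1052, negative; keep [-0.875, -0.859375]

---+---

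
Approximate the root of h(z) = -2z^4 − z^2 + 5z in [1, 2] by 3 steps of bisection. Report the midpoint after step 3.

1.125

m = 1.5, h(m) = -4.875 (−); new bracket [1, 1.5]
m = 1.25, h(m) = -0.195312 (−); new bracket [1, 1.25]
m = 1.125, h(m) = 1.155762 (+); new bracket [1.125, 1.25]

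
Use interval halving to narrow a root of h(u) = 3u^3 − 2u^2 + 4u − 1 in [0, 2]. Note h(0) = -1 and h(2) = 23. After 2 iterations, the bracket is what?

[0, 0.5]

u = 1 gives h = 4, positive; keep [0, 1]
u = 0.5 gives h = 0.875, positive; keep [0, 0.5]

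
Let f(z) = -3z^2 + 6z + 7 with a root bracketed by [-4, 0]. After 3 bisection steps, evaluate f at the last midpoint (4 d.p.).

midpoint -2: f = -17 < 0 → [-2, 0]
midpoint -1: f = -2 < 0 → [-1, 0]
midpoint -0.5: f = 3.25 > 0 → [-1, -0.5]

3.2500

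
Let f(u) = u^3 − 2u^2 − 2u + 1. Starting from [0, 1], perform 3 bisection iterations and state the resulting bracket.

[0.375, 0.5]

midpoint 0.5: f = -0.375 < 0 → [0, 0.5]
midpoint 0.25: f = 0.390625 > 0 → [0.25, 0.5]
midpoint 0.375: f = 0.021484 > 0 → [0.375, 0.5]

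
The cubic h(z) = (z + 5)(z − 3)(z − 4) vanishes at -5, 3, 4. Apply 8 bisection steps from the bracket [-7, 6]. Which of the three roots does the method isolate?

midpoint -0.5: h = 70.875 > 0 → [-7, -0.5]
midpoint -3.75: h = 65.390625 > 0 → [-7, -3.75]
midpoint -5.375: h = -29.443359 < 0 → [-5.375, -3.75]
midpoint -4.5625: h = 28.3298 > 0 → [-5.375, -4.5625]
midpoint -4.96875: h = 2.2334 > 0 → [-5.375, -4.96875]
midpoint -5.171875: h = -12.8823 < 0 → [-5.171875, -4.96875]
midpoint -5.0703125: h = -5.1469 < 0 → [-5.0703125, -4.96875]
midpoint -5.01953125: h = -1.4127 < 0 → [-5.01953125, -4.96875]

-5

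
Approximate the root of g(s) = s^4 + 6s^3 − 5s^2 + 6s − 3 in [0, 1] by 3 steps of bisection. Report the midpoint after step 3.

g(0.5) = -0.4375 < 0, so the root lies in [0.5, 1]
g(0.75) = 1.535156 > 0, so the root lies in [0.5, 0.75]
g(0.625) = 0.414307 > 0, so the root lies in [0.5, 0.625]

0.625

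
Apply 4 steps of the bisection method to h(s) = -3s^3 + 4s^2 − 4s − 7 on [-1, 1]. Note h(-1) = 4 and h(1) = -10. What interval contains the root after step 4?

midpoint 0: h = -7 < 0 → [-1, 0]
midpoint -0.5: h = -3.625 < 0 → [-1, -0.5]
midpoint -0.75: h = -0.484375 < 0 → [-1, -0.75]
midpoint -0.875: h = 1.5723 > 0 → [-0.875, -0.75]

[-0.875, -0.75]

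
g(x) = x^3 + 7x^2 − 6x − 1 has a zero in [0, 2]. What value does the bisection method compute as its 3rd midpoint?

0.75

m = 1, g(m) = 1 (+); new bracket [0, 1]
m = 0.5, g(m) = -2.125 (−); new bracket [0.5, 1]
m = 0.75, g(m) = -1.140625 (−); new bracket [0.75, 1]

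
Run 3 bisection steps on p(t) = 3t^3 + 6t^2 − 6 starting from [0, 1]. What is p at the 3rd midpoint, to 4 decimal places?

midpoint 0.5: p = -4.125 < 0 → [0.5, 1]
midpoint 0.75: p = -1.359375 < 0 → [0.75, 1]
midpoint 0.875: p = 0.603516 > 0 → [0.75, 0.875]

0.6035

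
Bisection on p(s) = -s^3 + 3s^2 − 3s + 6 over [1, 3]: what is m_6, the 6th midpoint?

m = 2, p(m) = 4 (+); new bracket [2, 3]
m = 2.5, p(m) = 1.625 (+); new bracket [2.5, 3]
m = 2.75, p(m) = -0.359375 (−); new bracket [2.5, 2.75]
m = 2.625, p(m) = 0.709 (+); new bracket [2.625, 2.75]
m = 2.6875, p(m) = 0.1946 (+); new bracket [2.6875, 2.75]
m = 2.71875, p(m) = -0.0774 (−); new bracket [2.6875, 2.71875]

2.71875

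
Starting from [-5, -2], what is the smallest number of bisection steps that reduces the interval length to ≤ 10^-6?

22

Width after n steps is 3/2^n. Need 2^n ≥ 3/10^-6 = 3000000.
2^21 = 2097152 < 3000000 ≤ 2^22 = 4194304, so n = 22.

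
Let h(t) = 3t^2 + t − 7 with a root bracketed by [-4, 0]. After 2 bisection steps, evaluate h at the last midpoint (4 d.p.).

-5.0000

t = -2 gives h = 3, positive; keep [-2, 0]
t = -1 gives h = -5, negative; keep [-2, -1]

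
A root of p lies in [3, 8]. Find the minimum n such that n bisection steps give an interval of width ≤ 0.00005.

17

Width after n steps is 5/2^n. Need 2^n ≥ 5/0.00005 = 100000.
2^16 = 65536 < 100000 ≤ 2^17 = 131072, so n = 17.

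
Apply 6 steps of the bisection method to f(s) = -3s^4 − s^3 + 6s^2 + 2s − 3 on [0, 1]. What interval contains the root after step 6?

s = 0.5 gives f = -0.8125, negative; keep [0.5, 1]
s = 0.75 gives f = 0.503906, positive; keep [0.5, 0.75]
s = 0.625 gives f = -0.108154, negative; keep [0.625, 0.75]
s = 0.6875 gives f = 0.2158, positive; keep [0.625, 0.6875]
s = 0.65625 gives f = 0.0574, positive; keep [0.625, 0.65625]
s = 0.640625 gives f = -0.0245, negative; keep [0.640625, 0.65625]

[0.640625, 0.65625]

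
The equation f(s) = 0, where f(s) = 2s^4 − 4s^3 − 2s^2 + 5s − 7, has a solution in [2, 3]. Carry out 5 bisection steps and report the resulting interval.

[2.25, 2.28125]

midpoint 2.5: f = 8.625 > 0 → [2, 2.5]
midpoint 2.25: f = -0.179688 < 0 → [2.25, 2.5]
midpoint 2.375: f = 3.641113 > 0 → [2.25, 2.375]
midpoint 2.3125: f = 1.5962 > 0 → [2.25, 2.3125]
midpoint 2.28125: f = 0.676 > 0 → [2.25, 2.28125]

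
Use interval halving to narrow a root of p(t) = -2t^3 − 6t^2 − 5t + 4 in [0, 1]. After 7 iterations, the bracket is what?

midpoint 0.5: p = -0.25 < 0 → [0, 0.5]
midpoint 0.25: p = 2.34375 > 0 → [0.25, 0.5]
midpoint 0.375: p = 1.175781 > 0 → [0.375, 0.5]
midpoint 0.4375: p = 0.4966 > 0 → [0.4375, 0.5]
midpoint 0.46875: p = 0.1319 > 0 → [0.46875, 0.5]
midpoint 0.484375: p = -0.0569 < 0 → [0.46875, 0.484375]
midpoint 0.4765625: p = 0.0381 > 0 → [0.4765625, 0.484375]

[0.4765625, 0.484375]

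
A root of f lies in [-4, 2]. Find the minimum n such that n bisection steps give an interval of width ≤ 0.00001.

Width after n steps is 6/2^n. Need 2^n ≥ 6/0.00001 = 600000.
2^19 = 524288 < 600000 ≤ 2^20 = 1048576, so n = 20.

20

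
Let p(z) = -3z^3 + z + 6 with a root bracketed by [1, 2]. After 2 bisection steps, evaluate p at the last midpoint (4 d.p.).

midpoint 1.5: p = -2.625 < 0 → [1, 1.5]
midpoint 1.25: p = 1.390625 > 0 → [1.25, 1.5]

1.3906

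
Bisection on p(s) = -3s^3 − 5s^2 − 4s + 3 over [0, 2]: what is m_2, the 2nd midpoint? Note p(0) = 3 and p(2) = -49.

p(1) = -9 < 0, so the root lies in [0, 1]
p(0.5) = -0.625 < 0, so the root lies in [0, 0.5]

0.5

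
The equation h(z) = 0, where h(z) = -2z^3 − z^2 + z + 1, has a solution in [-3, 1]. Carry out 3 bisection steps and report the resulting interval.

[0.5, 1]

z = -1 gives h = 1, positive; keep [-1, 1]
z = 0 gives h = 1, positive; keep [0, 1]
z = 0.5 gives h = 1, positive; keep [0.5, 1]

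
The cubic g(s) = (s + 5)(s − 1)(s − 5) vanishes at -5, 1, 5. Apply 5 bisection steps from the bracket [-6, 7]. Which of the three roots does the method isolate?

m = 0.5, g(m) = 12.375 (+); new bracket [-6, 0.5]
m = -2.75, g(m) = 65.390625 (+); new bracket [-6, -2.75]
m = -4.375, g(m) = 31.494141 (+); new bracket [-6, -4.375]
m = -5.1875, g(m) = -11.8191 (−); new bracket [-5.1875, -4.375]
m = -4.78125, g(m) = 12.3698 (+); new bracket [-5.1875, -4.78125]

-5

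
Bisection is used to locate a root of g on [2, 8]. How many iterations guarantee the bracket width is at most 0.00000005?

Width after n steps is 6/2^n. Need 2^n ≥ 6/0.00000005 = 120000000.
2^26 = 67108864 < 120000000 ≤ 2^27 = 134217728, so n = 27.

27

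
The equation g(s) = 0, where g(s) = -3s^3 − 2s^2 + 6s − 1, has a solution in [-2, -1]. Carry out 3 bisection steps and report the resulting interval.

[-1.875, -1.75]

midpoint -1.5: g = -4.375 < 0 → [-2, -1.5]
midpoint -1.75: g = -1.546875 < 0 → [-2, -1.75]
midpoint -1.875: g = 0.494141 > 0 → [-1.875, -1.75]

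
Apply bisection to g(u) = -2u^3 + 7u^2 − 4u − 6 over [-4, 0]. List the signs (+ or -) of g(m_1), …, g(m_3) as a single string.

++-

g(-2) = 46 > 0, so the root lies in [-2, 0]
g(-1) = 7 > 0, so the root lies in [-1, 0]
g(-0.5) = -2 < 0, so the root lies in [-1, -0.5]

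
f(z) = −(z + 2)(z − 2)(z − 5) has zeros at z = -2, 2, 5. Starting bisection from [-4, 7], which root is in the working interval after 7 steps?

f(1.5) = -6.125 < 0, so the root lies in [-4, 1.5]
f(-1.25) = -15.234375 < 0, so the root lies in [-4, -1.25]
f(-2.625) = 22.041016 > 0, so the root lies in [-2.625, -1.25]
f(-1.9375) = -1.7073 < 0, so the root lies in [-2.625, -1.9375]
f(-2.28125) = 8.7674 > 0, so the root lies in [-2.28125, -1.9375]
f(-2.109375) = 3.1954 > 0, so the root lies in [-2.109375, -1.9375]
f(-2.0234375) = 0.6623 > 0, so the root lies in [-2.0234375, -1.9375]

-2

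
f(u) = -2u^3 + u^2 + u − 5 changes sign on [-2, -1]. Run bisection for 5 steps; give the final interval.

[-1.34375, -1.3125]

midpoint -1.5: f = 2.5 > 0 → [-1.5, -1]
midpoint -1.25: f = -0.78125 < 0 → [-1.5, -1.25]
midpoint -1.375: f = 0.714844 > 0 → [-1.375, -1.25]
midpoint -1.3125: f = -0.0679 < 0 → [-1.375, -1.3125]
midpoint -1.34375: f = 0.3146 > 0 → [-1.34375, -1.3125]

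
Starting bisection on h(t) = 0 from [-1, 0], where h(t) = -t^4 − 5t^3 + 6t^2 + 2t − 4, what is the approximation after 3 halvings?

-0.875

t = -0.5 gives h = -2.9375, negative; keep [-1, -0.5]
t = -0.75 gives h = -0.332031, negative; keep [-1, -0.75]
t = -0.875 gives h = 1.607178, positive; keep [-0.875, -0.75]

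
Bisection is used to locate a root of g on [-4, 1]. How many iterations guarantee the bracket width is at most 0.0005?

14

Width after n steps is 5/2^n. Need 2^n ≥ 5/0.0005 = 10000.
2^13 = 8192 < 10000 ≤ 2^14 = 16384, so n = 14.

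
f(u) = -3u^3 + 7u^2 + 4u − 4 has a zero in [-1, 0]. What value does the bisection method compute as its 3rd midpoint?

m = -0.5, f(m) = -3.875 (−); new bracket [-1, -0.5]
m = -0.75, f(m) = -1.796875 (−); new bracket [-1, -0.75]
m = -0.875, f(m) = -0.130859 (−); new bracket [-1, -0.875]

-0.875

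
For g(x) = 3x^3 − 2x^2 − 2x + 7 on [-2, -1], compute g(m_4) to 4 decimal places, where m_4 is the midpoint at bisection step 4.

g(-1.5) = -4.625 < 0, so the root lies in [-1.5, -1]
g(-1.25) = 0.515625 > 0, so the root lies in [-1.5, -1.25]
g(-1.375) = -1.830078 < 0, so the root lies in [-1.375, -1.25]
g(-1.3125) = -0.6033 < 0, so the root lies in [-1.3125, -1.25]

-0.6033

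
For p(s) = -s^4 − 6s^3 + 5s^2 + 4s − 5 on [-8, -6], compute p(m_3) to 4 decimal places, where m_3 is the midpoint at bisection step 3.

-34.8477

p(-7) = -131 < 0, so the root lies in [-7, -6]
p(-6.5) = 42.9375 > 0, so the root lies in [-7, -6.5]
p(-6.75) = -34.847656 < 0, so the root lies in [-6.75, -6.5]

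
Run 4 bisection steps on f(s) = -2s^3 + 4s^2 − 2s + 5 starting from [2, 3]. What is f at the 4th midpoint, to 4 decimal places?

f(2.5) = -6.25 < 0, so the root lies in [2, 2.5]
f(2.25) = -2.03125 < 0, so the root lies in [2, 2.25]
f(2.125) = -0.378906 < 0, so the root lies in [2, 2.125]
f(2.0625) = 0.3433 > 0, so the root lies in [2.0625, 2.125]

0.3433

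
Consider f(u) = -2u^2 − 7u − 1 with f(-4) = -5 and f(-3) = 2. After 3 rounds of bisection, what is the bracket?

midpoint -3.5: f = -1 < 0 → [-3.5, -3]
midpoint -3.25: f = 0.625 > 0 → [-3.5, -3.25]
midpoint -3.375: f = -0.15625 < 0 → [-3.375, -3.25]

[-3.375, -3.25]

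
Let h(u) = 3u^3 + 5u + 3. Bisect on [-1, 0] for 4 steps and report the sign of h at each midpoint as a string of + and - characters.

+---

h(-0.5) = 0.125 > 0, so the root lies in [-1, -0.5]
h(-0.75) = -2.015625 < 0, so the root lies in [-0.75, -0.5]
h(-0.625) = -0.857422 < 0, so the root lies in [-0.625, -0.5]
h(-0.5625) = -0.3464 < 0, so the root lies in [-0.5625, -0.5]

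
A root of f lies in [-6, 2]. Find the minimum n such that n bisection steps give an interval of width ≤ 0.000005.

Width after n steps is 8/2^n. Need 2^n ≥ 8/0.000005 = 1600000.
2^20 = 1048576 < 1600000 ≤ 2^21 = 2097152, so n = 21.

21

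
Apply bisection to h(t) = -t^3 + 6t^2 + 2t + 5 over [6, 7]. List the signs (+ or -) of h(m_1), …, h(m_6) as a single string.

-++-++

t = 6.5 gives h = -3.125, negative; keep [6, 6.5]
t = 6.25 gives h = 7.734375, positive; keep [6.25, 6.5]
t = 6.375 gives h = 2.509766, positive; keep [6.375, 6.5]
t = 6.4375 gives h = -0.2556, negative; keep [6.375, 6.4375]
t = 6.40625 gives h = 1.14, positive; keep [6.40625, 6.4375]
t = 6.421875 gives h = 0.4454, positive; keep [6.421875, 6.4375]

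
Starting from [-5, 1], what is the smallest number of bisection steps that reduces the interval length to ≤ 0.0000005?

Width after n steps is 6/2^n. Need 2^n ≥ 6/0.0000005 = 12000000.
2^23 = 8388608 < 12000000 ≤ 2^24 = 16777216, so n = 24.

24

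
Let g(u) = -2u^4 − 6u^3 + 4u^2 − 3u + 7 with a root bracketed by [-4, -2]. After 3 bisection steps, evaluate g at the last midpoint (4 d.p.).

-4.6016

midpoint -3: g = 52 > 0 → [-4, -3]
midpoint -3.5: g = 23.625 > 0 → [-4, -3.5]
midpoint -3.75: g = -4.601562 < 0 → [-3.75, -3.5]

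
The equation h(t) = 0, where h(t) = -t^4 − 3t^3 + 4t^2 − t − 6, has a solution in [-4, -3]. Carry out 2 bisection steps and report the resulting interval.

[-4, -3.75]

t = -3.5 gives h = 25.0625, positive; keep [-4, -3.5]
t = -3.75 gives h = 14.449219, positive; keep [-4, -3.75]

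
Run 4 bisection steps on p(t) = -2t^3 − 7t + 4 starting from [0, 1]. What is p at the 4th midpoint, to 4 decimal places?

t = 0.5 gives p = 0.25, positive; keep [0.5, 1]
t = 0.75 gives p = -2.09375, negative; keep [0.5, 0.75]
t = 0.625 gives p = -0.863281, negative; keep [0.5, 0.625]
t = 0.5625 gives p = -0.2935, negative; keep [0.5, 0.5625]

-0.2935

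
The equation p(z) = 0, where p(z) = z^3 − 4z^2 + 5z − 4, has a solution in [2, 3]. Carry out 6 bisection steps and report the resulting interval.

p(2.5) = -0.875 < 0, so the root lies in [2.5, 3]
p(2.75) = 0.296875 > 0, so the root lies in [2.5, 2.75]
p(2.625) = -0.349609 < 0, so the root lies in [2.625, 2.75]
p(2.6875) = -0.0422 < 0, so the root lies in [2.6875, 2.75]
p(2.71875) = 0.1233 > 0, so the root lies in [2.6875, 2.71875]
p(2.703125) = 0.0395 > 0, so the root lies in [2.6875, 2.703125]

[2.6875, 2.703125]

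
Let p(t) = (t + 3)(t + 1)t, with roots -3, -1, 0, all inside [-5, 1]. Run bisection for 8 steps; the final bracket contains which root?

midpoint -2: p = 2 > 0 → [-5, -2]
midpoint -3.5: p = -4.375 < 0 → [-3.5, -2]
midpoint -2.75: p = 1.203125 > 0 → [-3.5, -2.75]
midpoint -3.125: p = -0.8301 < 0 → [-3.125, -2.75]
midpoint -2.9375: p = 0.3557 > 0 → [-3.125, -2.9375]
midpoint -3.03125: p = -0.1924 < 0 → [-3.03125, -2.9375]
midpoint -2.984375: p = 0.0925 > 0 → [-3.03125, -2.984375]
midpoint -3.0078125: p = -0.0472 < 0 → [-3.0078125, -2.984375]

-3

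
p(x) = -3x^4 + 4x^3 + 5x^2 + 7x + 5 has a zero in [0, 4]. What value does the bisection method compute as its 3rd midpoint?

2.5

p(2) = 23 > 0, so the root lies in [2, 4]
p(3) = -64 < 0, so the root lies in [2, 3]
p(2.5) = -0.9375 < 0, so the root lies in [2, 2.5]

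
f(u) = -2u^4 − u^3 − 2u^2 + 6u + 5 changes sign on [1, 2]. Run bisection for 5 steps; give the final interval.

[1.34375, 1.375]

u = 1.5 gives f = -4, negative; keep [1, 1.5]
u = 1.25 gives f = 2.539062, positive; keep [1.25, 1.5]
u = 1.375 gives f = -0.279785, negative; keep [1.25, 1.375]
u = 1.3125 gives f = 1.2336, positive; keep [1.3125, 1.375]
u = 1.34375 gives f = 0.504, positive; keep [1.34375, 1.375]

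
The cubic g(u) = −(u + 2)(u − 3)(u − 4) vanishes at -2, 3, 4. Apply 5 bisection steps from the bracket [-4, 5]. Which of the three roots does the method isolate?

g(0.5) = -21.875 < 0, so the root lies in [-4, 0.5]
g(-1.75) = -6.828125 < 0, so the root lies in [-4, -1.75]
g(-2.875) = 35.341797 > 0, so the root lies in [-2.875, -1.75]
g(-2.3125) = 10.4797 > 0, so the root lies in [-2.3125, -1.75]
g(-2.03125) = 0.9483 > 0, so the root lies in [-2.03125, -1.75]

-2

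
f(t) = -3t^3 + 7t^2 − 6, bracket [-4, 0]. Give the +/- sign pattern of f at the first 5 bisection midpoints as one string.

m = -2, f(m) = 46 (+); new bracket [-2, 0]
m = -1, f(m) = 4 (+); new bracket [-1, 0]
m = -0.5, f(m) = -3.875 (−); new bracket [-1, -0.5]
m = -0.75, f(m) = -0.7969 (−); new bracket [-1, -0.75]
m = -0.875, f(m) = 1.3691 (+); new bracket [-0.875, -0.75]

++--+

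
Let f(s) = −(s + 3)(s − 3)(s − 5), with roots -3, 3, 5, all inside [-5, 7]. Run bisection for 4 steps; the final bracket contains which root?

s = 1 gives f = -32, negative; keep [-5, 1]
s = -2 gives f = -35, negative; keep [-5, -2]
s = -3.5 gives f = 27.625, positive; keep [-3.5, -2]
s = -2.75 gives f = -11.1406, negative; keep [-3.5, -2.75]

-3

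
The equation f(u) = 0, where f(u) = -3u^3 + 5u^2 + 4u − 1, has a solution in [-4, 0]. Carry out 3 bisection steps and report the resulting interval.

[-1, -0.5]

m = -2, f(m) = 35 (+); new bracket [-2, 0]
m = -1, f(m) = 3 (+); new bracket [-1, 0]
m = -0.5, f(m) = -1.375 (−); new bracket [-1, -0.5]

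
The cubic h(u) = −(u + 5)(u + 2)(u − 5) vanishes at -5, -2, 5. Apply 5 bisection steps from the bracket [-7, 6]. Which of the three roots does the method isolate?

midpoint -0.5: h = 37.125 > 0 → [-0.5, 6]
midpoint 2.75: h = 82.828125 > 0 → [2.75, 6]
midpoint 4.375: h = 37.353516 > 0 → [4.375, 6]
midpoint 5.1875: h = -13.7292 < 0 → [4.375, 5.1875]
midpoint 4.78125: h = 14.5095 > 0 → [4.78125, 5.1875]

5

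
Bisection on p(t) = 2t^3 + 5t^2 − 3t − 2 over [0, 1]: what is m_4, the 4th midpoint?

m = 0.5, p(m) = -2 (−); new bracket [0.5, 1]
m = 0.75, p(m) = -0.59375 (−); new bracket [0.75, 1]
m = 0.875, p(m) = 0.542969 (+); new bracket [0.75, 0.875]
m = 0.8125, p(m) = -0.064 (−); new bracket [0.8125, 0.875]

0.8125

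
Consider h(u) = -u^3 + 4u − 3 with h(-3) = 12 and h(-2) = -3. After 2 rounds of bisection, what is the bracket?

[-2.5, -2.25]

u = -2.5 gives h = 2.625, positive; keep [-2.5, -2]
u = -2.25 gives h = -0.609375, negative; keep [-2.5, -2.25]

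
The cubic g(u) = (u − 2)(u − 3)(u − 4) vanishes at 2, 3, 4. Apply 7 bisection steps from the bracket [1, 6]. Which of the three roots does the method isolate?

midpoint 3.5: g = -0.375 < 0 → [3.5, 6]
midpoint 4.75: g = 3.609375 > 0 → [3.5, 4.75]
midpoint 4.125: g = 0.298828 > 0 → [3.5, 4.125]
midpoint 3.8125: g = -0.2761 < 0 → [3.8125, 4.125]
midpoint 3.96875: g = -0.0596 < 0 → [3.96875, 4.125]
midpoint 4.046875: g = 0.1004 > 0 → [3.96875, 4.046875]
midpoint 4.0078125: g = 0.0158 > 0 → [3.96875, 4.0078125]

4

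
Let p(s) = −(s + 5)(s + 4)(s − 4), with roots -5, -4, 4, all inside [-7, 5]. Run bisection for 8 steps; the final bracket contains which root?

4

p(-1) = 60 > 0, so the root lies in [-1, 5]
p(2) = 84 > 0, so the root lies in [2, 5]
p(3.5) = 31.875 > 0, so the root lies in [3.5, 5]
p(4.25) = -19.0781 < 0, so the root lies in [3.5, 4.25]
p(3.875) = 8.7363 > 0, so the root lies in [3.875, 4.25]
p(4.0625) = -4.5667 < 0, so the root lies in [3.875, 4.0625]
p(3.96875) = 2.2334 > 0, so the root lies in [3.96875, 4.0625]
p(4.015625) = -1.1292 < 0, so the root lies in [3.96875, 4.015625]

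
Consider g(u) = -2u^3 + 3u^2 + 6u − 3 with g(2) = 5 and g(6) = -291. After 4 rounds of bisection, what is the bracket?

[2.25, 2.5]

u = 4 gives g = -59, negative; keep [2, 4]
u = 3 gives g = -12, negative; keep [2, 3]
u = 2.5 gives g = -0.5, negative; keep [2, 2.5]
u = 2.25 gives g = 2.9062, positive; keep [2.25, 2.5]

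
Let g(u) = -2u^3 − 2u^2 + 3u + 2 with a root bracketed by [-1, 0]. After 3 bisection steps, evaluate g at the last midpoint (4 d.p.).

-0.1680

u = -0.5 gives g = 0.25, positive; keep [-1, -0.5]
u = -0.75 gives g = -0.53125, negative; keep [-0.75, -0.5]
u = -0.625 gives g = -0.167969, negative; keep [-0.625, -0.5]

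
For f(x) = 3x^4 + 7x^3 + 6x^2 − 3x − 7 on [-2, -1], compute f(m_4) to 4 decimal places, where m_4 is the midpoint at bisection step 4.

0.3492

f(-1.5) = 2.5625 > 0, so the root lies in [-1.5, -1]
f(-1.25) = -0.222656 < 0, so the root lies in [-1.5, -1.25]
f(-1.375) = 0.994873 > 0, so the root lies in [-1.375, -1.25]
f(-1.3125) = 0.3492 > 0, so the root lies in [-1.3125, -1.25]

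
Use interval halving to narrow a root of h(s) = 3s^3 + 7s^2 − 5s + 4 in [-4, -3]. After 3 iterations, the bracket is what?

[-3.125, -3]

s = -3.5 gives h = -21.375, negative; keep [-3.5, -3]
s = -3.25 gives h = -8.796875, negative; keep [-3.25, -3]
s = -3.125 gives h = -3.568359, negative; keep [-3.125, -3]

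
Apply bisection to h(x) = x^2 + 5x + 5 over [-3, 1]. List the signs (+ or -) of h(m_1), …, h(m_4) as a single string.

+--+

midpoint -1: h = 1 > 0 → [-3, -1]
midpoint -2: h = -1 < 0 → [-2, -1]
midpoint -1.5: h = -0.25 < 0 → [-1.5, -1]
midpoint -1.25: h = 0.3125 > 0 → [-1.5, -1.25]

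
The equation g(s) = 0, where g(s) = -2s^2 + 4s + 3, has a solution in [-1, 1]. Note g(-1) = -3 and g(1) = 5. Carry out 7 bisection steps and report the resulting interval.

m = 0, g(m) = 3 (+); new bracket [-1, 0]
m = -0.5, g(m) = 0.5 (+); new bracket [-1, -0.5]
m = -0.75, g(m) = -1.125 (−); new bracket [-0.75, -0.5]
m = -0.625, g(m) = -0.2812 (−); new bracket [-0.625, -0.5]
m = -0.5625, g(m) = 0.1172 (+); new bracket [-0.625, -0.5625]
m = -0.59375, g(m) = -0.0801 (−); new bracket [-0.59375, -0.5625]
m = -0.578125, g(m) = 0.019 (+); new bracket [-0.59375, -0.578125]

[-0.59375, -0.578125]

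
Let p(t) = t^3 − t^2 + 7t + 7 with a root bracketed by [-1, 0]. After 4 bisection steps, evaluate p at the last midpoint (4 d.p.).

midpoint -0.5: p = 3.125 > 0 → [-1, -0.5]
midpoint -0.75: p = 0.765625 > 0 → [-1, -0.75]
midpoint -0.875: p = -0.560547 < 0 → [-0.875, -0.75]
midpoint -0.8125: p = 0.116 > 0 → [-0.875, -0.8125]

0.1160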